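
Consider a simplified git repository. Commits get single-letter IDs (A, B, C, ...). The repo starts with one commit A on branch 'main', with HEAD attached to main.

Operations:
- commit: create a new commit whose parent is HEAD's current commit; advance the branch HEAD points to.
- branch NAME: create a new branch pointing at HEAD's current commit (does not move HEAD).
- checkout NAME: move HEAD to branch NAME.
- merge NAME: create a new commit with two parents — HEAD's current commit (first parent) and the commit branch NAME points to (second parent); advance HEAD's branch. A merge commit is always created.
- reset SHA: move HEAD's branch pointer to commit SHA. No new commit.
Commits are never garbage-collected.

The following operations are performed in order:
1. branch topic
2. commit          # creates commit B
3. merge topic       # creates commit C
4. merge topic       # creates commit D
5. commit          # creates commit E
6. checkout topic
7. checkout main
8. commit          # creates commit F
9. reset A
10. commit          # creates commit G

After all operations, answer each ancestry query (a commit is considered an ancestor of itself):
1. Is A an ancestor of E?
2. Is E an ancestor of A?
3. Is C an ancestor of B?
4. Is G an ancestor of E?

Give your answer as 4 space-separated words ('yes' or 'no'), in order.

After op 1 (branch): HEAD=main@A [main=A topic=A]
After op 2 (commit): HEAD=main@B [main=B topic=A]
After op 3 (merge): HEAD=main@C [main=C topic=A]
After op 4 (merge): HEAD=main@D [main=D topic=A]
After op 5 (commit): HEAD=main@E [main=E topic=A]
After op 6 (checkout): HEAD=topic@A [main=E topic=A]
After op 7 (checkout): HEAD=main@E [main=E topic=A]
After op 8 (commit): HEAD=main@F [main=F topic=A]
After op 9 (reset): HEAD=main@A [main=A topic=A]
After op 10 (commit): HEAD=main@G [main=G topic=A]
ancestors(E) = {A,B,C,D,E}; A in? yes
ancestors(A) = {A}; E in? no
ancestors(B) = {A,B}; C in? no
ancestors(E) = {A,B,C,D,E}; G in? no

Answer: yes no no no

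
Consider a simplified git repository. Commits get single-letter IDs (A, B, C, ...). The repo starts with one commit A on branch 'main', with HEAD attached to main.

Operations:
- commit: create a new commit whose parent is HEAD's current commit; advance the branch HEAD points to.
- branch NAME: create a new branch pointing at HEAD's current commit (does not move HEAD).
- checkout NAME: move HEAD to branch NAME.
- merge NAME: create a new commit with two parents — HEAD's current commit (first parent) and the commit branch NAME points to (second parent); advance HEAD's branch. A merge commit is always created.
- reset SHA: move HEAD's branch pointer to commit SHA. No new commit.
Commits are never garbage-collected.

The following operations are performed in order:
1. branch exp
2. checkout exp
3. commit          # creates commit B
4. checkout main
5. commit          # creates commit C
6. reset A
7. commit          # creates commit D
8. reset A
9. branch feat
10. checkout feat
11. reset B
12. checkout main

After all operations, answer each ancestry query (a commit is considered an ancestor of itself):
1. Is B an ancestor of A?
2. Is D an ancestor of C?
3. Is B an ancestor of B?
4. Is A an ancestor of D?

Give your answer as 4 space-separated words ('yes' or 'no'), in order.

After op 1 (branch): HEAD=main@A [exp=A main=A]
After op 2 (checkout): HEAD=exp@A [exp=A main=A]
After op 3 (commit): HEAD=exp@B [exp=B main=A]
After op 4 (checkout): HEAD=main@A [exp=B main=A]
After op 5 (commit): HEAD=main@C [exp=B main=C]
After op 6 (reset): HEAD=main@A [exp=B main=A]
After op 7 (commit): HEAD=main@D [exp=B main=D]
After op 8 (reset): HEAD=main@A [exp=B main=A]
After op 9 (branch): HEAD=main@A [exp=B feat=A main=A]
After op 10 (checkout): HEAD=feat@A [exp=B feat=A main=A]
After op 11 (reset): HEAD=feat@B [exp=B feat=B main=A]
After op 12 (checkout): HEAD=main@A [exp=B feat=B main=A]
ancestors(A) = {A}; B in? no
ancestors(C) = {A,C}; D in? no
ancestors(B) = {A,B}; B in? yes
ancestors(D) = {A,D}; A in? yes

Answer: no no yes yes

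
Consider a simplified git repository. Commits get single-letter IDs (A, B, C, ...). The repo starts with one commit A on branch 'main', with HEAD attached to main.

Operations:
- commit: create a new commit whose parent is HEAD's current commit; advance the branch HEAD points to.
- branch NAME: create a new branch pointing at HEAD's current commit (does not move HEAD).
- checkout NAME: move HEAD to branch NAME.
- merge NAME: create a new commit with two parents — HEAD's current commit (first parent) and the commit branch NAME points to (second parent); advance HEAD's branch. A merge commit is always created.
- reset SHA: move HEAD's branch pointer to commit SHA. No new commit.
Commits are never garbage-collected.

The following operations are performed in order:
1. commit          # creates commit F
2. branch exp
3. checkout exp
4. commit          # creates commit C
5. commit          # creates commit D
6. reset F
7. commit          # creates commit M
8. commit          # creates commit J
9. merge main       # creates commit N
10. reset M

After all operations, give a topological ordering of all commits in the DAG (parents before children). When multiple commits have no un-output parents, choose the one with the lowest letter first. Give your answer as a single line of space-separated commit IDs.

Answer: A F C D M J N

Derivation:
After op 1 (commit): HEAD=main@F [main=F]
After op 2 (branch): HEAD=main@F [exp=F main=F]
After op 3 (checkout): HEAD=exp@F [exp=F main=F]
After op 4 (commit): HEAD=exp@C [exp=C main=F]
After op 5 (commit): HEAD=exp@D [exp=D main=F]
After op 6 (reset): HEAD=exp@F [exp=F main=F]
After op 7 (commit): HEAD=exp@M [exp=M main=F]
After op 8 (commit): HEAD=exp@J [exp=J main=F]
After op 9 (merge): HEAD=exp@N [exp=N main=F]
After op 10 (reset): HEAD=exp@M [exp=M main=F]
commit A: parents=[]
commit C: parents=['F']
commit D: parents=['C']
commit F: parents=['A']
commit J: parents=['M']
commit M: parents=['F']
commit N: parents=['J', 'F']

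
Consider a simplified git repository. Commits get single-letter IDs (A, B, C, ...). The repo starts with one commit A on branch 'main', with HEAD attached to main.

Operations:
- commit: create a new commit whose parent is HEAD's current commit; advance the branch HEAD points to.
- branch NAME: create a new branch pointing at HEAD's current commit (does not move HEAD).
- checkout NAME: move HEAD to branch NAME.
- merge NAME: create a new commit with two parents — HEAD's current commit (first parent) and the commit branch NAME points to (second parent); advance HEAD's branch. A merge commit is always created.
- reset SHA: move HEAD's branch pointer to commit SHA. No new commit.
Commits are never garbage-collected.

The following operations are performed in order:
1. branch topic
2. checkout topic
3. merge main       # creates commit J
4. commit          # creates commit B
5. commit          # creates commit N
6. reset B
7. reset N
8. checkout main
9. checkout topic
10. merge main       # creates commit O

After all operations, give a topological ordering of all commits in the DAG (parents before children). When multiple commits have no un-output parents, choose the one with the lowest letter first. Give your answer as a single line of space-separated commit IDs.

After op 1 (branch): HEAD=main@A [main=A topic=A]
After op 2 (checkout): HEAD=topic@A [main=A topic=A]
After op 3 (merge): HEAD=topic@J [main=A topic=J]
After op 4 (commit): HEAD=topic@B [main=A topic=B]
After op 5 (commit): HEAD=topic@N [main=A topic=N]
After op 6 (reset): HEAD=topic@B [main=A topic=B]
After op 7 (reset): HEAD=topic@N [main=A topic=N]
After op 8 (checkout): HEAD=main@A [main=A topic=N]
After op 9 (checkout): HEAD=topic@N [main=A topic=N]
After op 10 (merge): HEAD=topic@O [main=A topic=O]
commit A: parents=[]
commit B: parents=['J']
commit J: parents=['A', 'A']
commit N: parents=['B']
commit O: parents=['N', 'A']

Answer: A J B N O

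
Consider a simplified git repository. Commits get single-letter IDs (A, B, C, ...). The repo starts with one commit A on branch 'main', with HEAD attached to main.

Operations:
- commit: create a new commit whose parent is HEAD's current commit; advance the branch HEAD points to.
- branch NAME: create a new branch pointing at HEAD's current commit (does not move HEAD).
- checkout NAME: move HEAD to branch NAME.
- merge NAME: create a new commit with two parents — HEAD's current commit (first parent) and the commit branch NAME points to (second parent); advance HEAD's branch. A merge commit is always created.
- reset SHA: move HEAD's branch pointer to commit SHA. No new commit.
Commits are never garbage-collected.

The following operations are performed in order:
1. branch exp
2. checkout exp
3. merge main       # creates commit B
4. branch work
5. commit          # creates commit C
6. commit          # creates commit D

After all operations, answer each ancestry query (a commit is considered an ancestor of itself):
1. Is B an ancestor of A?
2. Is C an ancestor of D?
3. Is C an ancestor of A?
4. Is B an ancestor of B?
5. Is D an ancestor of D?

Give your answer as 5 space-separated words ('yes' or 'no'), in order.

After op 1 (branch): HEAD=main@A [exp=A main=A]
After op 2 (checkout): HEAD=exp@A [exp=A main=A]
After op 3 (merge): HEAD=exp@B [exp=B main=A]
After op 4 (branch): HEAD=exp@B [exp=B main=A work=B]
After op 5 (commit): HEAD=exp@C [exp=C main=A work=B]
After op 6 (commit): HEAD=exp@D [exp=D main=A work=B]
ancestors(A) = {A}; B in? no
ancestors(D) = {A,B,C,D}; C in? yes
ancestors(A) = {A}; C in? no
ancestors(B) = {A,B}; B in? yes
ancestors(D) = {A,B,C,D}; D in? yes

Answer: no yes no yes yes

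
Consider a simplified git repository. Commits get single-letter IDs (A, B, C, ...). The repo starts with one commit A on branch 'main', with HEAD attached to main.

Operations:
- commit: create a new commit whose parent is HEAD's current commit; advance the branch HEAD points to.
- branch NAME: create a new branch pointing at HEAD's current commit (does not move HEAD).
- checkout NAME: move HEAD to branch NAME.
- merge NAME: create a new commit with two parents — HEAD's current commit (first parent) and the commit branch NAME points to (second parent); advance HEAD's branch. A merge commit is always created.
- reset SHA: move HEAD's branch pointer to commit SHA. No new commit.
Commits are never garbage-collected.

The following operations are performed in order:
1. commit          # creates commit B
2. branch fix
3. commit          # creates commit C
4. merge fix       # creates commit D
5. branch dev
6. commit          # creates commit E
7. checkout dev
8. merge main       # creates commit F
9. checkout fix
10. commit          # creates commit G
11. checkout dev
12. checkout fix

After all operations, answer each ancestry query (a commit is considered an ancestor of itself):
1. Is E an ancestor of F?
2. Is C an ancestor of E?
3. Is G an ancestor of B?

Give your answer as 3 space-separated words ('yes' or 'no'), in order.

After op 1 (commit): HEAD=main@B [main=B]
After op 2 (branch): HEAD=main@B [fix=B main=B]
After op 3 (commit): HEAD=main@C [fix=B main=C]
After op 4 (merge): HEAD=main@D [fix=B main=D]
After op 5 (branch): HEAD=main@D [dev=D fix=B main=D]
After op 6 (commit): HEAD=main@E [dev=D fix=B main=E]
After op 7 (checkout): HEAD=dev@D [dev=D fix=B main=E]
After op 8 (merge): HEAD=dev@F [dev=F fix=B main=E]
After op 9 (checkout): HEAD=fix@B [dev=F fix=B main=E]
After op 10 (commit): HEAD=fix@G [dev=F fix=G main=E]
After op 11 (checkout): HEAD=dev@F [dev=F fix=G main=E]
After op 12 (checkout): HEAD=fix@G [dev=F fix=G main=E]
ancestors(F) = {A,B,C,D,E,F}; E in? yes
ancestors(E) = {A,B,C,D,E}; C in? yes
ancestors(B) = {A,B}; G in? no

Answer: yes yes no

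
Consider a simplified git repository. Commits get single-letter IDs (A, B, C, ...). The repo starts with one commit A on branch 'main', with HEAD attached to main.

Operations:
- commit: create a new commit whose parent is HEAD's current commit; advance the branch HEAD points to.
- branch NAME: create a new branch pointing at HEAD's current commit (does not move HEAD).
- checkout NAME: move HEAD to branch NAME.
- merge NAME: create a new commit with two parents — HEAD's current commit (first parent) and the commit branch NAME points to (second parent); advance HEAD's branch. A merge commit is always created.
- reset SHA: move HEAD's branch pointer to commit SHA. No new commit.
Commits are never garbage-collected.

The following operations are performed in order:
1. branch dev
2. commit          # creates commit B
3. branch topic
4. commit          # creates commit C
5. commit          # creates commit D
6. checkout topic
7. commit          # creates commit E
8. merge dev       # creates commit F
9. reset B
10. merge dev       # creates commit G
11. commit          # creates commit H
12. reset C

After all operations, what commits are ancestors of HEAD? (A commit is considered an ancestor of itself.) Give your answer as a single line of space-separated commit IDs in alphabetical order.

After op 1 (branch): HEAD=main@A [dev=A main=A]
After op 2 (commit): HEAD=main@B [dev=A main=B]
After op 3 (branch): HEAD=main@B [dev=A main=B topic=B]
After op 4 (commit): HEAD=main@C [dev=A main=C topic=B]
After op 5 (commit): HEAD=main@D [dev=A main=D topic=B]
After op 6 (checkout): HEAD=topic@B [dev=A main=D topic=B]
After op 7 (commit): HEAD=topic@E [dev=A main=D topic=E]
After op 8 (merge): HEAD=topic@F [dev=A main=D topic=F]
After op 9 (reset): HEAD=topic@B [dev=A main=D topic=B]
After op 10 (merge): HEAD=topic@G [dev=A main=D topic=G]
After op 11 (commit): HEAD=topic@H [dev=A main=D topic=H]
After op 12 (reset): HEAD=topic@C [dev=A main=D topic=C]

Answer: A B C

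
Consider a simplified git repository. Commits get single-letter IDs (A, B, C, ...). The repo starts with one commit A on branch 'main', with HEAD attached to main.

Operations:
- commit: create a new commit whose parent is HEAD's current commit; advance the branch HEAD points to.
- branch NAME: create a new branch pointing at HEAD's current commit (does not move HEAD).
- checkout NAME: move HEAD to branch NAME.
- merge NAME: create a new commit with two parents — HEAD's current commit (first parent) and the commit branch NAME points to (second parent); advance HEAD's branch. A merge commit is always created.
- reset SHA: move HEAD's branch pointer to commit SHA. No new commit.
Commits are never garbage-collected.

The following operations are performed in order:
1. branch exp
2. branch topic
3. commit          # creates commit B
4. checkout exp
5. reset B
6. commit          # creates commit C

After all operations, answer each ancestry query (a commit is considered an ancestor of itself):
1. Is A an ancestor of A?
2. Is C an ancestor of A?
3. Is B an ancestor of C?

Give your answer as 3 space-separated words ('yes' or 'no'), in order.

Answer: yes no yes

Derivation:
After op 1 (branch): HEAD=main@A [exp=A main=A]
After op 2 (branch): HEAD=main@A [exp=A main=A topic=A]
After op 3 (commit): HEAD=main@B [exp=A main=B topic=A]
After op 4 (checkout): HEAD=exp@A [exp=A main=B topic=A]
After op 5 (reset): HEAD=exp@B [exp=B main=B topic=A]
After op 6 (commit): HEAD=exp@C [exp=C main=B topic=A]
ancestors(A) = {A}; A in? yes
ancestors(A) = {A}; C in? no
ancestors(C) = {A,B,C}; B in? yes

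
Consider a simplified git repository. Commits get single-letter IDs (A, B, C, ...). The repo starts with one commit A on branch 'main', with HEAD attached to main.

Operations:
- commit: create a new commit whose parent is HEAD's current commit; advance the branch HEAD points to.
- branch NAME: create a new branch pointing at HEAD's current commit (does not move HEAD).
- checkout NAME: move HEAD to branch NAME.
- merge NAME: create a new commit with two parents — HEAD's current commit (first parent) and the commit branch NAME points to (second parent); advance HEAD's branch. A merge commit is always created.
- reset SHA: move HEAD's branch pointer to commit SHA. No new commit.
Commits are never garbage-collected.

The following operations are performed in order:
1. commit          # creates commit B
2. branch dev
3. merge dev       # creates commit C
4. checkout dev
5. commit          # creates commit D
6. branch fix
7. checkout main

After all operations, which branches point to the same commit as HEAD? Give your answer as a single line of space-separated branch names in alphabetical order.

Answer: main

Derivation:
After op 1 (commit): HEAD=main@B [main=B]
After op 2 (branch): HEAD=main@B [dev=B main=B]
After op 3 (merge): HEAD=main@C [dev=B main=C]
After op 4 (checkout): HEAD=dev@B [dev=B main=C]
After op 5 (commit): HEAD=dev@D [dev=D main=C]
After op 6 (branch): HEAD=dev@D [dev=D fix=D main=C]
After op 7 (checkout): HEAD=main@C [dev=D fix=D main=C]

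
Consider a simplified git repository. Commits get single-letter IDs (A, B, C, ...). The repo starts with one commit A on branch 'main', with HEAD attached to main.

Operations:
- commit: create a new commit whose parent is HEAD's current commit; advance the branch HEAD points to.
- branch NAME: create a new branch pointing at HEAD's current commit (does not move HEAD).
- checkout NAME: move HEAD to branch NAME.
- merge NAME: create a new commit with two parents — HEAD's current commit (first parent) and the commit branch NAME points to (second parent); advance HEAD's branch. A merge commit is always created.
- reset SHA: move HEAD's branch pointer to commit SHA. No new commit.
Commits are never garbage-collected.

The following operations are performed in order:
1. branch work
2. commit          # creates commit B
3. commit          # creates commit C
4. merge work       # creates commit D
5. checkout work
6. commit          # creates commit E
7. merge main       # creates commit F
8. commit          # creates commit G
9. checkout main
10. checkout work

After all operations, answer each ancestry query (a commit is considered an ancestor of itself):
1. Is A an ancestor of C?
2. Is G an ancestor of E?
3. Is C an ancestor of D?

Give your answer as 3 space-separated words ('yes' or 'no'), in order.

Answer: yes no yes

Derivation:
After op 1 (branch): HEAD=main@A [main=A work=A]
After op 2 (commit): HEAD=main@B [main=B work=A]
After op 3 (commit): HEAD=main@C [main=C work=A]
After op 4 (merge): HEAD=main@D [main=D work=A]
After op 5 (checkout): HEAD=work@A [main=D work=A]
After op 6 (commit): HEAD=work@E [main=D work=E]
After op 7 (merge): HEAD=work@F [main=D work=F]
After op 8 (commit): HEAD=work@G [main=D work=G]
After op 9 (checkout): HEAD=main@D [main=D work=G]
After op 10 (checkout): HEAD=work@G [main=D work=G]
ancestors(C) = {A,B,C}; A in? yes
ancestors(E) = {A,E}; G in? no
ancestors(D) = {A,B,C,D}; C in? yes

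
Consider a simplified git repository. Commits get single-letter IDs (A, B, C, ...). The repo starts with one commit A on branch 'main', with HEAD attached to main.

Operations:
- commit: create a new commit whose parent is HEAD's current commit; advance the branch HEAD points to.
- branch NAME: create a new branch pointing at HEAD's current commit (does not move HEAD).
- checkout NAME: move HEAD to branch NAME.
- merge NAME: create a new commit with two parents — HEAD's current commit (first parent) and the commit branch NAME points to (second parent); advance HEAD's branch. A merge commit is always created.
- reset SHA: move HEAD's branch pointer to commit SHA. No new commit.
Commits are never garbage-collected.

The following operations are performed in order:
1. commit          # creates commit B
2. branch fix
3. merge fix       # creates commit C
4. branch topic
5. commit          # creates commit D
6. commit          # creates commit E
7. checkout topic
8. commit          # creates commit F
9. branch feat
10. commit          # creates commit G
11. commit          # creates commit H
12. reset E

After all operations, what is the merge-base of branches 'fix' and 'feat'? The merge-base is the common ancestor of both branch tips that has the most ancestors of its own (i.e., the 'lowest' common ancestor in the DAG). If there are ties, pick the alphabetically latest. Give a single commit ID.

Answer: B

Derivation:
After op 1 (commit): HEAD=main@B [main=B]
After op 2 (branch): HEAD=main@B [fix=B main=B]
After op 3 (merge): HEAD=main@C [fix=B main=C]
After op 4 (branch): HEAD=main@C [fix=B main=C topic=C]
After op 5 (commit): HEAD=main@D [fix=B main=D topic=C]
After op 6 (commit): HEAD=main@E [fix=B main=E topic=C]
After op 7 (checkout): HEAD=topic@C [fix=B main=E topic=C]
After op 8 (commit): HEAD=topic@F [fix=B main=E topic=F]
After op 9 (branch): HEAD=topic@F [feat=F fix=B main=E topic=F]
After op 10 (commit): HEAD=topic@G [feat=F fix=B main=E topic=G]
After op 11 (commit): HEAD=topic@H [feat=F fix=B main=E topic=H]
After op 12 (reset): HEAD=topic@E [feat=F fix=B main=E topic=E]
ancestors(fix=B): ['A', 'B']
ancestors(feat=F): ['A', 'B', 'C', 'F']
common: ['A', 'B']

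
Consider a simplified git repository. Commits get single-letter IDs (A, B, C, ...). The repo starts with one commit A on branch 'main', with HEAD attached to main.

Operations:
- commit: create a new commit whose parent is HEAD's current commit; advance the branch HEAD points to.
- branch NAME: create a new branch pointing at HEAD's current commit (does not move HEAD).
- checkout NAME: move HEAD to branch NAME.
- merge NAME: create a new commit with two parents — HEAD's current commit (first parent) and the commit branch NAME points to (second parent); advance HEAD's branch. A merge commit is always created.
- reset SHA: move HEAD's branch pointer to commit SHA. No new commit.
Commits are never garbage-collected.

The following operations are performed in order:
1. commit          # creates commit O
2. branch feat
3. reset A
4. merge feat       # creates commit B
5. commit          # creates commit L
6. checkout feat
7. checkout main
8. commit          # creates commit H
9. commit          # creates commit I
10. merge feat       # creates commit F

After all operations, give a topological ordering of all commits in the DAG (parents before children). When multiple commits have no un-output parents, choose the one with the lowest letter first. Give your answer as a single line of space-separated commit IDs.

Answer: A O B L H I F

Derivation:
After op 1 (commit): HEAD=main@O [main=O]
After op 2 (branch): HEAD=main@O [feat=O main=O]
After op 3 (reset): HEAD=main@A [feat=O main=A]
After op 4 (merge): HEAD=main@B [feat=O main=B]
After op 5 (commit): HEAD=main@L [feat=O main=L]
After op 6 (checkout): HEAD=feat@O [feat=O main=L]
After op 7 (checkout): HEAD=main@L [feat=O main=L]
After op 8 (commit): HEAD=main@H [feat=O main=H]
After op 9 (commit): HEAD=main@I [feat=O main=I]
After op 10 (merge): HEAD=main@F [feat=O main=F]
commit A: parents=[]
commit B: parents=['A', 'O']
commit F: parents=['I', 'O']
commit H: parents=['L']
commit I: parents=['H']
commit L: parents=['B']
commit O: parents=['A']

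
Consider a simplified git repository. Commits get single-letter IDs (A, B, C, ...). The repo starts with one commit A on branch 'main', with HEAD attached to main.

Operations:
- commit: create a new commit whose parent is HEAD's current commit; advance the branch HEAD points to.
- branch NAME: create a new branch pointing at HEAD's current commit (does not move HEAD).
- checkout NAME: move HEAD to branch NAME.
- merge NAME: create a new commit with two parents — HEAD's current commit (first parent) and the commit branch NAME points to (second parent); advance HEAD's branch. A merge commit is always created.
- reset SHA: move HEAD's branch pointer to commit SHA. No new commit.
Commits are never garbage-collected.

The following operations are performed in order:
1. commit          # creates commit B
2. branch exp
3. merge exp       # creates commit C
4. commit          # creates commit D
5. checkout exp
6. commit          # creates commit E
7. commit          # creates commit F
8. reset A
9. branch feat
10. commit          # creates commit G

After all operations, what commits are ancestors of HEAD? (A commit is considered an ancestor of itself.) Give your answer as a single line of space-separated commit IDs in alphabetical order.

Answer: A G

Derivation:
After op 1 (commit): HEAD=main@B [main=B]
After op 2 (branch): HEAD=main@B [exp=B main=B]
After op 3 (merge): HEAD=main@C [exp=B main=C]
After op 4 (commit): HEAD=main@D [exp=B main=D]
After op 5 (checkout): HEAD=exp@B [exp=B main=D]
After op 6 (commit): HEAD=exp@E [exp=E main=D]
After op 7 (commit): HEAD=exp@F [exp=F main=D]
After op 8 (reset): HEAD=exp@A [exp=A main=D]
After op 9 (branch): HEAD=exp@A [exp=A feat=A main=D]
After op 10 (commit): HEAD=exp@G [exp=G feat=A main=D]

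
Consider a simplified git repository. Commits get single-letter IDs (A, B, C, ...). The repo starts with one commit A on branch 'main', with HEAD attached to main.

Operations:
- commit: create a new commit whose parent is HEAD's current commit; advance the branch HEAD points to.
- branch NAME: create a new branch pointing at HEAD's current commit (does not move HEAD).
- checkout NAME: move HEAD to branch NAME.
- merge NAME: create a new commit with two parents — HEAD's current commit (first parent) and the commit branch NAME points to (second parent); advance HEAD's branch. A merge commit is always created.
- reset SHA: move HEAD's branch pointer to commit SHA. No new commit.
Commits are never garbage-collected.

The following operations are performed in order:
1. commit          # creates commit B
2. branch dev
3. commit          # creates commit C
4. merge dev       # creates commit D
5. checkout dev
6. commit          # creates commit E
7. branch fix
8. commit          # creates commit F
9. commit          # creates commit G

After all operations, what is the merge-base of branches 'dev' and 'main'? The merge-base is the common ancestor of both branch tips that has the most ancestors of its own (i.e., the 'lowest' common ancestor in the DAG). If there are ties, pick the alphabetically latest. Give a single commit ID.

After op 1 (commit): HEAD=main@B [main=B]
After op 2 (branch): HEAD=main@B [dev=B main=B]
After op 3 (commit): HEAD=main@C [dev=B main=C]
After op 4 (merge): HEAD=main@D [dev=B main=D]
After op 5 (checkout): HEAD=dev@B [dev=B main=D]
After op 6 (commit): HEAD=dev@E [dev=E main=D]
After op 7 (branch): HEAD=dev@E [dev=E fix=E main=D]
After op 8 (commit): HEAD=dev@F [dev=F fix=E main=D]
After op 9 (commit): HEAD=dev@G [dev=G fix=E main=D]
ancestors(dev=G): ['A', 'B', 'E', 'F', 'G']
ancestors(main=D): ['A', 'B', 'C', 'D']
common: ['A', 'B']

Answer: B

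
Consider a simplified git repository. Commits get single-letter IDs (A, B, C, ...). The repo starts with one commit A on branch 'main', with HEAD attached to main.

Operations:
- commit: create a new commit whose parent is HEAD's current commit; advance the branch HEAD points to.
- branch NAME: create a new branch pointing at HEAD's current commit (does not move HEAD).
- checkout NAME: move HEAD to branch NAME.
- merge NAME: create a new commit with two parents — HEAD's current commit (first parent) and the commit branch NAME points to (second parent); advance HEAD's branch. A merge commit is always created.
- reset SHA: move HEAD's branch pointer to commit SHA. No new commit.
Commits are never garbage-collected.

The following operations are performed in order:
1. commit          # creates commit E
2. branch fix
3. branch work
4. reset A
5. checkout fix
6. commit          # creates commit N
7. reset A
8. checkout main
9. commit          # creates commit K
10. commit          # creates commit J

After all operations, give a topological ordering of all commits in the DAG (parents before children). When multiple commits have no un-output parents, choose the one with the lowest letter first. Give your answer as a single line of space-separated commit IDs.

After op 1 (commit): HEAD=main@E [main=E]
After op 2 (branch): HEAD=main@E [fix=E main=E]
After op 3 (branch): HEAD=main@E [fix=E main=E work=E]
After op 4 (reset): HEAD=main@A [fix=E main=A work=E]
After op 5 (checkout): HEAD=fix@E [fix=E main=A work=E]
After op 6 (commit): HEAD=fix@N [fix=N main=A work=E]
After op 7 (reset): HEAD=fix@A [fix=A main=A work=E]
After op 8 (checkout): HEAD=main@A [fix=A main=A work=E]
After op 9 (commit): HEAD=main@K [fix=A main=K work=E]
After op 10 (commit): HEAD=main@J [fix=A main=J work=E]
commit A: parents=[]
commit E: parents=['A']
commit J: parents=['K']
commit K: parents=['A']
commit N: parents=['E']

Answer: A E K J N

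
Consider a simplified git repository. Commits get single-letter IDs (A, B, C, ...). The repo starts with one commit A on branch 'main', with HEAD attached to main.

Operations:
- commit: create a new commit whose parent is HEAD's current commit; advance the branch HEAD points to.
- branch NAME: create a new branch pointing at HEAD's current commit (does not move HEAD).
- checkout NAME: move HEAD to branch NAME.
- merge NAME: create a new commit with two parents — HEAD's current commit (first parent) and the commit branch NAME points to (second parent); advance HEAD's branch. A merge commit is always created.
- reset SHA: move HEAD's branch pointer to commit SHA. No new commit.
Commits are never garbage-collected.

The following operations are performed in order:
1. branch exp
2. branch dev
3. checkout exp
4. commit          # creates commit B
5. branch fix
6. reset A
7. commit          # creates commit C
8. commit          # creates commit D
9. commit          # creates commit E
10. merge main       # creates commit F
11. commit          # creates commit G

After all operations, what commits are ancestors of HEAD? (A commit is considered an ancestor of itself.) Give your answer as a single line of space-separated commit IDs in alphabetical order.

After op 1 (branch): HEAD=main@A [exp=A main=A]
After op 2 (branch): HEAD=main@A [dev=A exp=A main=A]
After op 3 (checkout): HEAD=exp@A [dev=A exp=A main=A]
After op 4 (commit): HEAD=exp@B [dev=A exp=B main=A]
After op 5 (branch): HEAD=exp@B [dev=A exp=B fix=B main=A]
After op 6 (reset): HEAD=exp@A [dev=A exp=A fix=B main=A]
After op 7 (commit): HEAD=exp@C [dev=A exp=C fix=B main=A]
After op 8 (commit): HEAD=exp@D [dev=A exp=D fix=B main=A]
After op 9 (commit): HEAD=exp@E [dev=A exp=E fix=B main=A]
After op 10 (merge): HEAD=exp@F [dev=A exp=F fix=B main=A]
After op 11 (commit): HEAD=exp@G [dev=A exp=G fix=B main=A]

Answer: A C D E F G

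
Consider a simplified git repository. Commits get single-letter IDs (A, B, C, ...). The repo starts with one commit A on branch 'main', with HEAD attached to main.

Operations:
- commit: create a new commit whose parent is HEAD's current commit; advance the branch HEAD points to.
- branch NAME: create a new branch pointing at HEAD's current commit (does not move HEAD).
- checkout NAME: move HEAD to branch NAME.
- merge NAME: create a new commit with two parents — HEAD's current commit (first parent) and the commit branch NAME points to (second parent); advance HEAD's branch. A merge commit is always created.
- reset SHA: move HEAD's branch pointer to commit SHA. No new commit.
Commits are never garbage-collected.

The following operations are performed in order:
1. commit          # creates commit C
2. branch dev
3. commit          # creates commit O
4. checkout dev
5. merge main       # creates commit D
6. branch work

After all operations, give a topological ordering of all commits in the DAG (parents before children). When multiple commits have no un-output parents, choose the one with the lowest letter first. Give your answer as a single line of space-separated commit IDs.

Answer: A C O D

Derivation:
After op 1 (commit): HEAD=main@C [main=C]
After op 2 (branch): HEAD=main@C [dev=C main=C]
After op 3 (commit): HEAD=main@O [dev=C main=O]
After op 4 (checkout): HEAD=dev@C [dev=C main=O]
After op 5 (merge): HEAD=dev@D [dev=D main=O]
After op 6 (branch): HEAD=dev@D [dev=D main=O work=D]
commit A: parents=[]
commit C: parents=['A']
commit D: parents=['C', 'O']
commit O: parents=['C']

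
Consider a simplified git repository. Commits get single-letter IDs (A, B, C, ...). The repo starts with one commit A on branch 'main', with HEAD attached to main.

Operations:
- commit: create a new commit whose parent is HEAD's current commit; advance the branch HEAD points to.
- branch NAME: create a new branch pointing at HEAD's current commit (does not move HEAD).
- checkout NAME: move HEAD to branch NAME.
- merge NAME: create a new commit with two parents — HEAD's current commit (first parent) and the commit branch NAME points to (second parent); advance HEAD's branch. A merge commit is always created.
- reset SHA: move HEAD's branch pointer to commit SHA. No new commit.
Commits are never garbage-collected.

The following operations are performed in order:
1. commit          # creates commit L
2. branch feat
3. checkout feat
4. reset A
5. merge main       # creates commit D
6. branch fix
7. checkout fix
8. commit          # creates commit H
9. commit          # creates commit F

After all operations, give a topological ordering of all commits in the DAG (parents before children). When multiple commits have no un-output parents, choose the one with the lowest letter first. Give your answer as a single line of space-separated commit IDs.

After op 1 (commit): HEAD=main@L [main=L]
After op 2 (branch): HEAD=main@L [feat=L main=L]
After op 3 (checkout): HEAD=feat@L [feat=L main=L]
After op 4 (reset): HEAD=feat@A [feat=A main=L]
After op 5 (merge): HEAD=feat@D [feat=D main=L]
After op 6 (branch): HEAD=feat@D [feat=D fix=D main=L]
After op 7 (checkout): HEAD=fix@D [feat=D fix=D main=L]
After op 8 (commit): HEAD=fix@H [feat=D fix=H main=L]
After op 9 (commit): HEAD=fix@F [feat=D fix=F main=L]
commit A: parents=[]
commit D: parents=['A', 'L']
commit F: parents=['H']
commit H: parents=['D']
commit L: parents=['A']

Answer: A L D H F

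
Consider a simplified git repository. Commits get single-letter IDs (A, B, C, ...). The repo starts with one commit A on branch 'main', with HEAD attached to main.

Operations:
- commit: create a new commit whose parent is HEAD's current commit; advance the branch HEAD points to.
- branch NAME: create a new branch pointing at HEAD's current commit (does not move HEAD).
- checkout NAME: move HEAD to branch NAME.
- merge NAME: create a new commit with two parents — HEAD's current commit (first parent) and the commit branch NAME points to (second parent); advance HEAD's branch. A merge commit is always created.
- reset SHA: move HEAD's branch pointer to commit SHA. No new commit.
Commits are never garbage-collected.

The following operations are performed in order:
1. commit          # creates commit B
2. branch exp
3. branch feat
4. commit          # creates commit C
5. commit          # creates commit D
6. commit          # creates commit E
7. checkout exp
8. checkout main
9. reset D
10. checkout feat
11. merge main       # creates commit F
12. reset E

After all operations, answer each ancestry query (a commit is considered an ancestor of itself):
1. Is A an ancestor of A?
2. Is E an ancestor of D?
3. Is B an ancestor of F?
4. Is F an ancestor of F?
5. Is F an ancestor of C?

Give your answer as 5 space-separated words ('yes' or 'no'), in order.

After op 1 (commit): HEAD=main@B [main=B]
After op 2 (branch): HEAD=main@B [exp=B main=B]
After op 3 (branch): HEAD=main@B [exp=B feat=B main=B]
After op 4 (commit): HEAD=main@C [exp=B feat=B main=C]
After op 5 (commit): HEAD=main@D [exp=B feat=B main=D]
After op 6 (commit): HEAD=main@E [exp=B feat=B main=E]
After op 7 (checkout): HEAD=exp@B [exp=B feat=B main=E]
After op 8 (checkout): HEAD=main@E [exp=B feat=B main=E]
After op 9 (reset): HEAD=main@D [exp=B feat=B main=D]
After op 10 (checkout): HEAD=feat@B [exp=B feat=B main=D]
After op 11 (merge): HEAD=feat@F [exp=B feat=F main=D]
After op 12 (reset): HEAD=feat@E [exp=B feat=E main=D]
ancestors(A) = {A}; A in? yes
ancestors(D) = {A,B,C,D}; E in? no
ancestors(F) = {A,B,C,D,F}; B in? yes
ancestors(F) = {A,B,C,D,F}; F in? yes
ancestors(C) = {A,B,C}; F in? no

Answer: yes no yes yes no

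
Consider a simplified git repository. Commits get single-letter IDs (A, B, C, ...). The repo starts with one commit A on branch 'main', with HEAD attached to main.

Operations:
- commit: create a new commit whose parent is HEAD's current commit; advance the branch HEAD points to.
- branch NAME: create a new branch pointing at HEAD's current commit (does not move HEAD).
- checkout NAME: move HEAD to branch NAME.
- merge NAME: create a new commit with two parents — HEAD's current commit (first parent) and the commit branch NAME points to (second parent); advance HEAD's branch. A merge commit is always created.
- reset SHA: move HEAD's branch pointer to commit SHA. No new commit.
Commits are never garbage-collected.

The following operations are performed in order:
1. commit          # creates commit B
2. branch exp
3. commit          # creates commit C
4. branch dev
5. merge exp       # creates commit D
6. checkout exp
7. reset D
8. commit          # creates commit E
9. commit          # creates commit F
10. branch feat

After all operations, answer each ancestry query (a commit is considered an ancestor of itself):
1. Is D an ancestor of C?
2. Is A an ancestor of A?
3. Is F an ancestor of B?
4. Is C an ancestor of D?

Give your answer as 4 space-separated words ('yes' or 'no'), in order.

Answer: no yes no yes

Derivation:
After op 1 (commit): HEAD=main@B [main=B]
After op 2 (branch): HEAD=main@B [exp=B main=B]
After op 3 (commit): HEAD=main@C [exp=B main=C]
After op 4 (branch): HEAD=main@C [dev=C exp=B main=C]
After op 5 (merge): HEAD=main@D [dev=C exp=B main=D]
After op 6 (checkout): HEAD=exp@B [dev=C exp=B main=D]
After op 7 (reset): HEAD=exp@D [dev=C exp=D main=D]
After op 8 (commit): HEAD=exp@E [dev=C exp=E main=D]
After op 9 (commit): HEAD=exp@F [dev=C exp=F main=D]
After op 10 (branch): HEAD=exp@F [dev=C exp=F feat=F main=D]
ancestors(C) = {A,B,C}; D in? no
ancestors(A) = {A}; A in? yes
ancestors(B) = {A,B}; F in? no
ancestors(D) = {A,B,C,D}; C in? yes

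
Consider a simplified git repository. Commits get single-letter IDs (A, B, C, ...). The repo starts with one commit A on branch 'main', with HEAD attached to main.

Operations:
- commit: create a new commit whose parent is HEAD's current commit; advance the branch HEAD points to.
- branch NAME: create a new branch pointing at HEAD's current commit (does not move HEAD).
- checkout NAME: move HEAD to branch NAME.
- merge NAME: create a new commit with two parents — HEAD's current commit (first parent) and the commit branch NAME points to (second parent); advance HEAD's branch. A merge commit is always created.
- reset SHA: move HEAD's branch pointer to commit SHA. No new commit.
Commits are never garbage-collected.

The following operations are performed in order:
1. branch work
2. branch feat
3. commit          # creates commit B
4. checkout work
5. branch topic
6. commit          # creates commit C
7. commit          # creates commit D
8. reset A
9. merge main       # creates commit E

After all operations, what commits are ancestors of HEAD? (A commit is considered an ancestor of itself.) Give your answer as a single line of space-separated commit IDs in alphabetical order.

After op 1 (branch): HEAD=main@A [main=A work=A]
After op 2 (branch): HEAD=main@A [feat=A main=A work=A]
After op 3 (commit): HEAD=main@B [feat=A main=B work=A]
After op 4 (checkout): HEAD=work@A [feat=A main=B work=A]
After op 5 (branch): HEAD=work@A [feat=A main=B topic=A work=A]
After op 6 (commit): HEAD=work@C [feat=A main=B topic=A work=C]
After op 7 (commit): HEAD=work@D [feat=A main=B topic=A work=D]
After op 8 (reset): HEAD=work@A [feat=A main=B topic=A work=A]
After op 9 (merge): HEAD=work@E [feat=A main=B topic=A work=E]

Answer: A B E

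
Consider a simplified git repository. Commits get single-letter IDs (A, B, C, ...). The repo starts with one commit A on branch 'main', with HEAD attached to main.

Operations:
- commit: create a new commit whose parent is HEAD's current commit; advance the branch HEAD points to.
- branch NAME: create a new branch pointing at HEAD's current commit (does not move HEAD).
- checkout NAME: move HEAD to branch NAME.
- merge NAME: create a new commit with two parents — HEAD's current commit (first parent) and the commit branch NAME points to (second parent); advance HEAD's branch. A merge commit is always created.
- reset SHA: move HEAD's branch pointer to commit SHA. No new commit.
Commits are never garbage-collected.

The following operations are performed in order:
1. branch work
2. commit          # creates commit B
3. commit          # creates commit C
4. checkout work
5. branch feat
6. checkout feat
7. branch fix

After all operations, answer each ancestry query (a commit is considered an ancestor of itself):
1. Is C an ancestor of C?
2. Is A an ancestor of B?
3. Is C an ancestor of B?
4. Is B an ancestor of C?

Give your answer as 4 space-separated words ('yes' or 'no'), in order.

After op 1 (branch): HEAD=main@A [main=A work=A]
After op 2 (commit): HEAD=main@B [main=B work=A]
After op 3 (commit): HEAD=main@C [main=C work=A]
After op 4 (checkout): HEAD=work@A [main=C work=A]
After op 5 (branch): HEAD=work@A [feat=A main=C work=A]
After op 6 (checkout): HEAD=feat@A [feat=A main=C work=A]
After op 7 (branch): HEAD=feat@A [feat=A fix=A main=C work=A]
ancestors(C) = {A,B,C}; C in? yes
ancestors(B) = {A,B}; A in? yes
ancestors(B) = {A,B}; C in? no
ancestors(C) = {A,B,C}; B in? yes

Answer: yes yes no yes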